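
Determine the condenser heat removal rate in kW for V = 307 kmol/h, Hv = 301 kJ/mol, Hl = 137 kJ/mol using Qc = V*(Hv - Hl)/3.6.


Qc = 307 * (301 - 137) / 3.6 = 307 * 164 / 3.6 = 13990

13990 kW


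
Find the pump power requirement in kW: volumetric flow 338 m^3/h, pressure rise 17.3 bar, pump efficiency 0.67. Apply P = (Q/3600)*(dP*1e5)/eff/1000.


Q = 338 / 3600 = 0.0938889 m^3/s
P = 0.0938889 * (17.3 * 1e5) / 0.67 / 1000 = 242.4

242.4 kW


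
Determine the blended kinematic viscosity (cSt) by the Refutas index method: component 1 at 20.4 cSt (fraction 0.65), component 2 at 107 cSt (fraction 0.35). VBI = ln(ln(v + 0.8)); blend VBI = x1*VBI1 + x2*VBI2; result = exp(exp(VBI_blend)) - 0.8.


Refutas method: VBN_i = 14.534*ln(ln(visc_i + 0.8)) + 10.975, blended linearly by mass fraction; since VBN is linear in VBI_i = ln(ln(visc_i + 0.8)) and the fractions sum to 1, blend VBI directly: visc = exp(exp(VBI_blend)) - 0.8
VBI_1 = ln(ln(20.4 + 0.8)) = 1.11645
VBI_2 = ln(ln(107 + 0.8)) = 1.54336
VBI_blend = 0.65 * 1.11645 + 0.35 * 1.54336 = 1.26587
visc_blend = exp(exp(1.26587)) - 0.8 = 33.88

33.88 cSt


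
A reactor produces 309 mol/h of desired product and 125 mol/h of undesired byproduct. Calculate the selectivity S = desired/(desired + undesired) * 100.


Selectivity = desired / (desired + undesired) * 100
Total products = 309 + 125 = 434 mol/h
S = 309 / 434 * 100
= 0.7120 * 100
= 71.20 %

71.20 %


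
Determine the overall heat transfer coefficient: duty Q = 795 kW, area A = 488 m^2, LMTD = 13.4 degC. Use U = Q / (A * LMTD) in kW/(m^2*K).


From Q = U*A*LMTD, U = Q / (A * LMTD)
U = 795 / (488 * 13.4) = 795 / 6539.2 = 0.1216

0.1216 kW/(m^2*K)


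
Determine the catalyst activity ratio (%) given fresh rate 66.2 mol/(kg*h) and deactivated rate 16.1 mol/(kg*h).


Activity (%) = (rate_used / rate_fresh) * 100
rate_used = 16.1, rate_fresh = 66.2
= (16.1 / 66.2) * 100
= 0.2432 * 100 = 24.32

24.32 %


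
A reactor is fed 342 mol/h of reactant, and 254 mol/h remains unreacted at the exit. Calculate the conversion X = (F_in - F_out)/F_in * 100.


X = (F_in - F_out) / F_in * 100
Moles reacted = 342 - 254 = 88
X = 88 / 342 * 100
= 0.2573 * 100
= 25.73 %

25.73 %


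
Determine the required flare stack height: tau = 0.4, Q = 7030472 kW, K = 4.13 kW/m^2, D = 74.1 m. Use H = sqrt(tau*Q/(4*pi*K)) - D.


tau*Q/(4*pi*K) = 0.4 * 7030472 / (4 * pi * 4.13) = 54185.7
sqrt(54185.7) = 232.778
H = 232.778 - 74.1 = 158.7

158.7 m


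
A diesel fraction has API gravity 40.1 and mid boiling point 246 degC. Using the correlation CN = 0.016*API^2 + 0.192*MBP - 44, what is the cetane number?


CN = 0.016 * 40.1^2 + 0.192 * 246 - 44
CN = 25.72816 + 47.232 - 44 = 28.96016

28.96016


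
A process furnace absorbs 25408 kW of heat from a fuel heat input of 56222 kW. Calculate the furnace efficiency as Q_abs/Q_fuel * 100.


Furnace efficiency = Q_absorbed / Q_fuel * 100
= 25408 / 56222 * 100 = 45.19

45.19 %


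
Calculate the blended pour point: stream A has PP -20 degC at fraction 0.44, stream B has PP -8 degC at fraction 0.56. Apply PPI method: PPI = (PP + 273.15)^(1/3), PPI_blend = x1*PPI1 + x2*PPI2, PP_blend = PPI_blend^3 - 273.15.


PPI_1 = (-20 + 273.15)^(1/3) = 6.325953
PPI_2 = (-8 + 273.15)^(1/3) = 6.42437
PPI_blend = 0.44 * 6.325953 + 0.56 * 6.42437 = 6.381067
PP_blend = 6.381067^3 - 273.15 = 259.8244 - 273.15 = -13.33

-13.33 degC


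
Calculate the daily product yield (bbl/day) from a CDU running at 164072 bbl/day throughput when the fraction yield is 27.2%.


Crude throughput = 164072 bbl/day
Fraction yield = 27.2%
yield = throughput * fraction / 100
yield = 164072 * 27.2 / 100 = 44627.584

44627.584 bbl/day


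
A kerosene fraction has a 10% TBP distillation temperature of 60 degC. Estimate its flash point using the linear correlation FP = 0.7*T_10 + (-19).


FP = 0.7 * 60 + (-19) = 23

23 degC


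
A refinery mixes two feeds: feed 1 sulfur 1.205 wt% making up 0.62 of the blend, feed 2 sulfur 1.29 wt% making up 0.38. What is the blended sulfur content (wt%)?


Linear sulfur blending: S_blend = x1*S1 + x2*S2
Contribution 1: 0.62 * 1.205 = 0.7471 wt%
Contribution 2: 0.38 * 1.29 = 0.4902 wt%
S_blend = 0.7471 + 0.4902 = 1.2373

1.2373 wt%


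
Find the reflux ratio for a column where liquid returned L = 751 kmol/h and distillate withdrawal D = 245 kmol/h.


Reflux ratio definition: R = L / D (liquid returned / distillate withdrawn)
L = 751 kmol/h, D = 245 kmol/h
R = 751 / 245 = 3.065

3.065


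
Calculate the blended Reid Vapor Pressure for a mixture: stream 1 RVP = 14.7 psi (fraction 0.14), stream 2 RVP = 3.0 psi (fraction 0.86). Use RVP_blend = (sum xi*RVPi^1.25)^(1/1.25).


Chevron index: RVP_blend = (sum xi*RVPi^1.25)^(1/1.25)
RVP^1.25 terms: 0.14 * 14.7^1.25 + 0.86 * 3.0^1.25 = 7.42519
RVP_blend = 7.42519^(1/1.25) = 4.972

4.972 psi


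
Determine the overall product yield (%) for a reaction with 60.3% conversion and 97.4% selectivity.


Overall yield = conversion (%) * selectivity (%) / 100
Conversion = 60.3%, Selectivity = 97.4%
Y = 60.3 * 97.4 / 100
= 58.7322 %

58.7322 %


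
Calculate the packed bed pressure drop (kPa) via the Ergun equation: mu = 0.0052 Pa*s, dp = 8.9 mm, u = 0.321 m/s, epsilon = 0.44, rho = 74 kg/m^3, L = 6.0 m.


dp = 8.9 mm = 0.0089 m
Viscous term = 150*0.0052*0.321*(1-0.44)^2 / (0.0089^2*0.44^3) = 11636.9
Inertial term = 1.75*74*0.321^2*(1-0.44) / (0.0089*0.44^3) = 9856.43
dP/L = 11636.9 + 9856.43 = 21493.3 Pa/m
dP = 21493.3 * 6.0 / 1000 = 129.0 kPa

129.0 kPa


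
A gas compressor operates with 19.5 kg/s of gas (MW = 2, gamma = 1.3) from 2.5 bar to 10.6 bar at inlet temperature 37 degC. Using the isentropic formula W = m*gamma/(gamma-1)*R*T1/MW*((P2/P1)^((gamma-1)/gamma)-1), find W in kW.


Isentropic work: W = m*(gamma/(gamma-1))*(R*T1/MW)*((P2/P1)^((gamma-1)/gamma) - 1)
T1 = 37 + 273.15 = 310.15 K
Pressure ratio = 10.6 / 2.5 = 4.24
Exponent = (1.3 - 1)/1.3 = 0.230769
(P2/P1)^exp - 1 = 4.24^0.230769 - 1 = 0.39565
W = 19.5 * 1.3 / 0.3 * 8.314 * 310.15 / 2 * 0.39565 = 43100

43100 kW


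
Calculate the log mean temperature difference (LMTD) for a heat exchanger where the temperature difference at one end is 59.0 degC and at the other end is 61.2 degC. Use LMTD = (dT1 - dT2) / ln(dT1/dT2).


LMTD = (dT1 - dT2) / ln(dT1/dT2)
= (59.0 - 61.2) / ln(59.0 / 61.2) = -2.2 / -0.0366097 = 60.09

60.09 degC


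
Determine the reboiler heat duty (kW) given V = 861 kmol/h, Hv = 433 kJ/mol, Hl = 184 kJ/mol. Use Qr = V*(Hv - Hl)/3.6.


Qr = 861 * (433 - 184) / 3.6 = 861 * 249 / 3.6 = 59550

59550 kW


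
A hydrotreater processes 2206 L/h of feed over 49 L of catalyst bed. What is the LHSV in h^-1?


LHSV = volumetric feed rate / catalyst volume
= 2206 L/h / 49 L
= 45.02 h^-1

45.02 h^-1


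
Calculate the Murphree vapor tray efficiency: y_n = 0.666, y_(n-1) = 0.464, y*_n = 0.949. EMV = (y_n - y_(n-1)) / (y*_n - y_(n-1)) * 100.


Murphree vapor efficiency: EMV = (y_n - y_(n-1)) / (y*_n - y_(n-1)) * 100
EMV = (0.666 - 0.464) / (0.949 - 0.464) * 100 = 0.202 / 0.485 * 100 = 41.65

41.65 %


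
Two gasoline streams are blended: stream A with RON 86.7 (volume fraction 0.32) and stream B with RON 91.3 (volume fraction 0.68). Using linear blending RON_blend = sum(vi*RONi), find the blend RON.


Linear blending: RON_blend = sum(vi * RONi)
Contribution 1: 0.32 * 86.7 = 27.744
Contribution 2: 0.68 * 91.3 = 62.084
RON_blend = 27.744 + 62.084 = 89.828

89.828


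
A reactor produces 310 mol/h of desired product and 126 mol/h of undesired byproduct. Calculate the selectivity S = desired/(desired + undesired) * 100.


Selectivity = desired / (desired + undesired) * 100
Total products = 310 + 126 = 436 mol/h
S = 310 / 436 * 100
= 0.7110 * 100
= 71.10 %

71.10 %


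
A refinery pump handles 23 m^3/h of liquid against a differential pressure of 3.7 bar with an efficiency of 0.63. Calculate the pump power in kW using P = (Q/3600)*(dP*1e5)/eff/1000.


Q = 23 / 3600 = 0.00638889 m^3/s
P = 0.00638889 * (3.7 * 1e5) / 0.63 / 1000 = 3.752

3.752 kW


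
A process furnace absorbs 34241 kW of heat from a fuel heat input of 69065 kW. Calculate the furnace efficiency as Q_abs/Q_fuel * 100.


Furnace efficiency = Q_absorbed / Q_fuel * 100
= 34241 / 69065 * 100 = 49.58

49.58 %


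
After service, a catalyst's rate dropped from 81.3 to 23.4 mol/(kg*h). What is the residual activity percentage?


Activity (%) = (rate_used / rate_fresh) * 100
rate_used = 23.4, rate_fresh = 81.3
= (23.4 / 81.3) * 100
= 0.2878 * 100 = 28.78

28.78 %


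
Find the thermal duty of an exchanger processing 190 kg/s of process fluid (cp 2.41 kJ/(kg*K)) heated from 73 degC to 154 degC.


Q = m_dot * cp * delta_T
delta_T = 154 - 73 = 81 K
Q = 190 * 2.41 * 81
= 457.9 * 81
= 37089.9 kW

37089.9 kW


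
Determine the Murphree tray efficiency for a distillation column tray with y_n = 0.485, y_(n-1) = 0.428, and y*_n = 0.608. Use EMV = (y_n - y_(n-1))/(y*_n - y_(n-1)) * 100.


Murphree vapor efficiency: EMV = (y_n - y_(n-1)) / (y*_n - y_(n-1)) * 100
EMV = (0.485 - 0.428) / (0.608 - 0.428) * 100 = 0.057 / 0.18 * 100 = 31.67

31.67 %


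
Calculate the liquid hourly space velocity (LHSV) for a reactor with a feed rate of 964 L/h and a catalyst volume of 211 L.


LHSV = volumetric feed rate / catalyst volume
= 964 L/h / 211 L
= 4.569 h^-1

4.569 h^-1


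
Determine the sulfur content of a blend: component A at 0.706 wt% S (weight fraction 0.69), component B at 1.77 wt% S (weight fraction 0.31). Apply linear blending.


Linear sulfur blending: S_blend = x1*S1 + x2*S2
Contribution 1: 0.69 * 0.706 = 0.48714 wt%
Contribution 2: 0.31 * 1.77 = 0.5487 wt%
S_blend = 0.48714 + 0.5487 = 1.03584

1.03584 wt%


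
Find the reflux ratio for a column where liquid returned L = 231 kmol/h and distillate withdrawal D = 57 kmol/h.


Reflux ratio definition: R = L / D (liquid returned / distillate withdrawn)
L = 231 kmol/h, D = 57 kmol/h
R = 231 / 57 = 4.053

4.053


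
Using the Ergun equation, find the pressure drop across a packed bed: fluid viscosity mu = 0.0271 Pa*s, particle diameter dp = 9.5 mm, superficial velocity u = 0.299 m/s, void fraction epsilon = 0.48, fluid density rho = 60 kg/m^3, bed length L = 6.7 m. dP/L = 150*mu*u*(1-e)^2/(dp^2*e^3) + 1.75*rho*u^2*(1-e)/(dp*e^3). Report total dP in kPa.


dp = 9.5 mm = 0.0095 m
Viscous term = 150*0.0271*0.299*(1-0.48)^2 / (0.0095^2*0.48^3) = 32928.2
Inertial term = 1.75*60*0.299^2*(1-0.48) / (0.0095*0.48^3) = 4646.09
dP/L = 32928.2 + 4646.09 = 37574.3 Pa/m
dP = 37574.3 * 6.7 / 1000 = 251.7 kPa

251.7 kPa


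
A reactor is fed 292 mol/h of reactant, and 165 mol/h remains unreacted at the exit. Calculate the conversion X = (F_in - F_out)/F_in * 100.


X = (F_in - F_out) / F_in * 100
Moles reacted = 292 - 165 = 127
X = 127 / 292 * 100
= 0.4349 * 100
= 43.49 %

43.49 %


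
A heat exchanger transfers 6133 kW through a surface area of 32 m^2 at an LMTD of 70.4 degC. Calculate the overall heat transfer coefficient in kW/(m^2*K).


From Q = U*A*LMTD, U = Q / (A * LMTD)
U = 6133 / (32 * 70.4) = 6133 / 2252.8 = 2.722

2.722 kW/(m^2*K)


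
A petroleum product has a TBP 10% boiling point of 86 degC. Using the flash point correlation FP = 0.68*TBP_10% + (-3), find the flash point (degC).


FP = 0.68 * 86 + (-3) = 55.48

55.48 degC


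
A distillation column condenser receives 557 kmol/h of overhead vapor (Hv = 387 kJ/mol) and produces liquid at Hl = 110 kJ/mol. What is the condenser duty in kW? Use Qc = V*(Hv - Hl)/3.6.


Qc = 557 * (387 - 110) / 3.6 = 557 * 277 / 3.6 = 42860

42860 kW


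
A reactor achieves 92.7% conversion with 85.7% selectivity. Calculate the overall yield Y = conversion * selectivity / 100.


Overall yield = conversion (%) * selectivity (%) / 100
Conversion = 92.7%, Selectivity = 85.7%
Y = 92.7 * 85.7 / 100
= 79.4439 %

79.4439 %


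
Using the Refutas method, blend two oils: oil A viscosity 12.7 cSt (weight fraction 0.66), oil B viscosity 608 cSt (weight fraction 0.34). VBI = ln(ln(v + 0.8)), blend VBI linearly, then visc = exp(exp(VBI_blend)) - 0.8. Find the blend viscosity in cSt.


Refutas method: VBN_i = 14.534*ln(ln(visc_i + 0.8)) + 10.975, blended linearly by mass fraction; since VBN is linear in VBI_i = ln(ln(visc_i + 0.8)) and the fractions sum to 1, blend VBI directly: visc = exp(exp(VBI_blend)) - 0.8
VBI_1 = ln(ln(12.7 + 0.8)) = 0.956545
VBI_2 = ln(ln(608 + 0.8)) = 1.85809
VBI_blend = 0.66 * 0.956545 + 0.34 * 1.85809 = 1.26307
visc_blend = exp(exp(1.26307)) - 0.8 = 33.54

33.54 cSt


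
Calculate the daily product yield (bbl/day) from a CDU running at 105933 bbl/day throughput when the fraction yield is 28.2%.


Crude throughput = 105933 bbl/day
Fraction yield = 28.2%
yield = throughput * fraction / 100
yield = 105933 * 28.2 / 100 = 29873.106

29873.106 bbl/day


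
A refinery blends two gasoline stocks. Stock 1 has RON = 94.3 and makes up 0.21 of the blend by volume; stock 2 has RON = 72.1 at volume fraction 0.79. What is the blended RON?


Linear blending: RON_blend = sum(vi * RONi)
Contribution 1: 0.21 * 94.3 = 19.803
Contribution 2: 0.79 * 72.1 = 56.959
RON_blend = 19.803 + 56.959 = 76.762

76.762


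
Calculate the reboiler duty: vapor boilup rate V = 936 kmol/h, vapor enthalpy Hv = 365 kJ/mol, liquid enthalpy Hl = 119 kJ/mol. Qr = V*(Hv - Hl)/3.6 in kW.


Qr = 936 * (365 - 119) / 3.6 = 936 * 246 / 3.6 = 63960

63960 kW


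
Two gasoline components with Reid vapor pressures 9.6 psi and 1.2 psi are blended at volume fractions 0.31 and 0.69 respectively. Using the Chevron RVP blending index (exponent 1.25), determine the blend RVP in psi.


Chevron index: RVP_blend = (sum xi*RVPi^1.25)^(1/1.25)
RVP^1.25 terms: 0.31 * 9.6^1.25 + 0.69 * 1.2^1.25 = 6.10504
RVP_blend = 6.10504^(1/1.25) = 4.252

4.252 psi


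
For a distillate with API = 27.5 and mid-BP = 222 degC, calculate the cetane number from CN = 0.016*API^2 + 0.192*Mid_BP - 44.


CN = 0.016 * 27.5^2 + 0.192 * 222 - 44
CN = 12.1 + 42.624 - 44 = 10.724

10.724


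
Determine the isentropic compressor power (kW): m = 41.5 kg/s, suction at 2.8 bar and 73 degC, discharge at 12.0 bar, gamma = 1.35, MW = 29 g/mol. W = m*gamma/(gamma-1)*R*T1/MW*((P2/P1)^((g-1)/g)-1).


Isentropic work: W = m*(gamma/(gamma-1))*(R*T1/MW)*((P2/P1)^((gamma-1)/gamma) - 1)
T1 = 73 + 273.15 = 346.15 K
Pressure ratio = 12.0 / 2.8 = 4.28571
Exponent = (1.35 - 1)/1.35 = 0.259259
(P2/P1)^exp - 1 = 4.28571^0.259259 - 1 = 0.458336
W = 41.5 * 1.35 / 0.35 * 8.314 * 346.15 / 29 * 0.458336 = 7281

7281 kW


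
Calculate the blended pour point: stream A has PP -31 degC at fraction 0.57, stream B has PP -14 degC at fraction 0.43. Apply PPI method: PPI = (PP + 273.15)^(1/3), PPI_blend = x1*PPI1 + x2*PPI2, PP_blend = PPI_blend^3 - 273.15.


PPI_1 = (-31 + 273.15)^(1/3) = 6.232967
PPI_2 = (-14 + 273.15)^(1/3) = 6.375541
PPI_blend = 0.57 * 6.232967 + 0.43 * 6.375541 = 6.294274
PP_blend = 6.294274^3 - 273.15 = 249.3658 - 273.15 = -23.78

-23.78 degC


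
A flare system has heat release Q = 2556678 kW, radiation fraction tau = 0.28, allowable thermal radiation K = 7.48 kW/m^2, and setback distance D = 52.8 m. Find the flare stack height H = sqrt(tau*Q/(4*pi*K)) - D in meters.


tau*Q/(4*pi*K) = 0.28 * 2556678 / (4 * pi * 7.48) = 7615.92
sqrt(7615.92) = 87.2692
H = 87.2692 - 52.8 = 34.47

34.47 m


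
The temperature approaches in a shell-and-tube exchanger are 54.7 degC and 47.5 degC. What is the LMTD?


LMTD = (dT1 - dT2) / ln(dT1/dT2)
= (54.7 - 47.5) / ln(54.7 / 47.5) = 7.2 / 0.141134 = 51.02

51.02 degC


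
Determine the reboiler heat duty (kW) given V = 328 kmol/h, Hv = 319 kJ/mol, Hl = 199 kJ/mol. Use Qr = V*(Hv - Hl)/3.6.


Qr = 328 * (319 - 199) / 3.6 = 328 * 120 / 3.6 = 10930

10930 kW


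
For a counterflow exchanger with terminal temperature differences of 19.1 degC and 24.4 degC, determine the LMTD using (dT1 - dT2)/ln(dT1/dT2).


LMTD = (dT1 - dT2) / ln(dT1/dT2)
= (19.1 - 24.4) / ln(19.1 / 24.4) = -5.3 / -0.244895 = 21.64

21.64 degC


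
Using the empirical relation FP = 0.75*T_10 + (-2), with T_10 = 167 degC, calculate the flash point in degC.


FP = 0.75 * 167 + (-2) = 123.25

123.25 degC


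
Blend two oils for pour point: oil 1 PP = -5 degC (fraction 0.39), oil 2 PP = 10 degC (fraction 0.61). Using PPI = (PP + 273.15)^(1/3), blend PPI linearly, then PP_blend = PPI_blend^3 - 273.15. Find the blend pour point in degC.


PPI_1 = (-5 + 273.15)^(1/3) = 6.448508
PPI_2 = (10 + 273.15)^(1/3) = 6.566574
PPI_blend = 0.39 * 6.448508 + 0.61 * 6.566574 = 6.520528
PP_blend = 6.520528^3 - 273.15 = 277.2351 - 273.15 = 4.09

4.09 degC


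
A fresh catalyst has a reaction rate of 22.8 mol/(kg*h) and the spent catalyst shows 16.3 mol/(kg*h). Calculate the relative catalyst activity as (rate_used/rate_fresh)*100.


Activity (%) = (rate_used / rate_fresh) * 100
rate_used = 16.3, rate_fresh = 22.8
= (16.3 / 22.8) * 100
= 0.7149 * 100 = 71.49

71.49 %


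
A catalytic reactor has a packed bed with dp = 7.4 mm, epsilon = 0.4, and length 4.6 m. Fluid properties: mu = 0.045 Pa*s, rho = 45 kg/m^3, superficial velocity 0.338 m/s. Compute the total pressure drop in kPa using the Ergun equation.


dp = 7.4 mm = 0.0074 m
Viscous term = 150*0.045*0.338*(1-0.4)^2 / (0.0074^2*0.4^3) = 234358
Inertial term = 1.75*45*0.338^2*(1-0.4) / (0.0074*0.4^3) = 11397.9
dP/L = 234358 + 11397.9 = 245756 Pa/m
dP = 245756 * 4.6 / 1000 = 1130 kPa

1130 kPa


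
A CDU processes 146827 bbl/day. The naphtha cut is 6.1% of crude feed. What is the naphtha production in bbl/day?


Crude throughput = 146827 bbl/day
Fraction yield = 6.1%
yield = throughput * fraction / 100
yield = 146827 * 6.1 / 100 = 8956.447

8956.447 bbl/day


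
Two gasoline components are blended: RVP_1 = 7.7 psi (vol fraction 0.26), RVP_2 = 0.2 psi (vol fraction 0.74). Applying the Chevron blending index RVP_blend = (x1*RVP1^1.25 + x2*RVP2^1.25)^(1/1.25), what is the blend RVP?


Chevron index: RVP_blend = (sum xi*RVPi^1.25)^(1/1.25)
RVP^1.25 terms: 0.26 * 7.7^1.25 + 0.74 * 0.2^1.25 = 3.4339
RVP_blend = 3.4339^(1/1.25) = 2.683

2.683 psi


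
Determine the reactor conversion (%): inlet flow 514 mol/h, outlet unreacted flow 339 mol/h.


X = (F_in - F_out) / F_in * 100
Moles reacted = 514 - 339 = 175
X = 175 / 514 * 100
= 0.3405 * 100
= 34.05 %

34.05 %


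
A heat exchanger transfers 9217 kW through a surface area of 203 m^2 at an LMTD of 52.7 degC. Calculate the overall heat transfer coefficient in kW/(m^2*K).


From Q = U*A*LMTD, U = Q / (A * LMTD)
U = 9217 / (203 * 52.7) = 9217 / 10698.1 = 0.8616

0.8616 kW/(m^2*K)


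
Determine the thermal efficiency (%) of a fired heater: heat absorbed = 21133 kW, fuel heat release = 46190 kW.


Furnace efficiency = Q_absorbed / Q_fuel * 100
= 21133 / 46190 * 100 = 45.75

45.75 %


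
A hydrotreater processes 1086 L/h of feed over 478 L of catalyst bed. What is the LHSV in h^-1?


LHSV = volumetric feed rate / catalyst volume
= 1086 L/h / 478 L
= 2.272 h^-1

2.272 h^-1


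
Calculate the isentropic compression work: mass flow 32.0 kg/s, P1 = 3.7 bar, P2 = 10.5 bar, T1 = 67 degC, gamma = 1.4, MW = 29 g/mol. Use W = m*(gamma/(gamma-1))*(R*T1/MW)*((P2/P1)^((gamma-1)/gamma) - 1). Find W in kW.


Isentropic work: W = m*(gamma/(gamma-1))*(R*T1/MW)*((P2/P1)^((gamma-1)/gamma) - 1)
T1 = 67 + 273.15 = 340.15 K
Pressure ratio = 10.5 / 3.7 = 2.83784
Exponent = (1.4 - 1)/1.4 = 0.285714
(P2/P1)^exp - 1 = 2.83784^0.285714 - 1 = 0.347178
W = 32.0 * 1.4 / 0.4 * 8.314 * 340.15 / 29 * 0.347178 = 3792

3792 kW


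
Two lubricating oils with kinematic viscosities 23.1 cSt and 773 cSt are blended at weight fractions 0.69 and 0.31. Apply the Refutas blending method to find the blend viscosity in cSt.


Refutas method: VBN_i = 14.534*ln(ln(visc_i + 0.8)) + 10.975, blended linearly by mass fraction; since VBN is linear in VBI_i = ln(ln(visc_i + 0.8)) and the fractions sum to 1, blend VBI directly: visc = exp(exp(VBI_blend)) - 0.8
VBI_1 = ln(ln(23.1 + 0.8)) = 1.15495
VBI_2 = ln(ln(773 + 0.8)) = 1.89481
VBI_blend = 0.69 * 1.15495 + 0.31 * 1.89481 = 1.38431
visc_blend = exp(exp(1.38431)) - 0.8 = 53.37

53.37 cSt


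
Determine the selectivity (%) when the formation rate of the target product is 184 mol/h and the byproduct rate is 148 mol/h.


Selectivity = desired / (desired + undesired) * 100
Total products = 184 + 148 = 332 mol/h
S = 184 / 332 * 100
= 0.5542 * 100
= 55.42 %

55.42 %


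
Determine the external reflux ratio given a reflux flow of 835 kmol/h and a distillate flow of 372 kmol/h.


Reflux ratio definition: R = L / D (liquid returned / distillate withdrawn)
L = 835 kmol/h, D = 372 kmol/h
R = 835 / 372 = 2.245

2.245


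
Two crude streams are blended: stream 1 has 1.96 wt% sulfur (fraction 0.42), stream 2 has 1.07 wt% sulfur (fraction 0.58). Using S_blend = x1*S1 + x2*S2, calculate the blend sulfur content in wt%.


Linear sulfur blending: S_blend = x1*S1 + x2*S2
Contribution 1: 0.42 * 1.96 = 0.8232 wt%
Contribution 2: 0.58 * 1.07 = 0.6206 wt%
S_blend = 0.8232 + 0.6206 = 1.4438

1.4438 wt%


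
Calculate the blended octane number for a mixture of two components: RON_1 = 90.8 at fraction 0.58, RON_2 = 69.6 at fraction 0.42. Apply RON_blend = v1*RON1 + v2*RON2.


Linear blending: RON_blend = sum(vi * RONi)
Contribution 1: 0.58 * 90.8 = 52.664
Contribution 2: 0.42 * 69.6 = 29.232
RON_blend = 52.664 + 29.232 = 81.896

81.896


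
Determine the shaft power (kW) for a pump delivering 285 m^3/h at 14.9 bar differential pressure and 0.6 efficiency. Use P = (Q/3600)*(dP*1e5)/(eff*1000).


Q = 285 / 3600 = 0.0791667 m^3/s
P = 0.0791667 * (14.9 * 1e5) / 0.6 / 1000 = 196.6

196.6 kW


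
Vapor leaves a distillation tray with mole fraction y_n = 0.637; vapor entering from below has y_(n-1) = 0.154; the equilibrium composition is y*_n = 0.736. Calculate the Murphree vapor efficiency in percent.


Murphree vapor efficiency: EMV = (y_n - y_(n-1)) / (y*_n - y_(n-1)) * 100
EMV = (0.637 - 0.154) / (0.736 - 0.154) * 100 = 0.483 / 0.582 * 100 = 82.99

82.99 %


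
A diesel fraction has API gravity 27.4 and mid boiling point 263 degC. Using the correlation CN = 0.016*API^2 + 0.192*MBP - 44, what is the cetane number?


CN = 0.016 * 27.4^2 + 0.192 * 263 - 44
CN = 12.01216 + 50.496 - 44 = 18.50816

18.50816


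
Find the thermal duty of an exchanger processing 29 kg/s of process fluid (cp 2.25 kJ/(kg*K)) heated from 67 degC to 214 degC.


Q = m_dot * cp * delta_T
delta_T = 214 - 67 = 147 K
Q = 29 * 2.25 * 147
= 65.25 * 147
= 9591.75 kW

9591.75 kW


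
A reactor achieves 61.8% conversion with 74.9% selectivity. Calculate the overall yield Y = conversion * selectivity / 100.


Overall yield = conversion (%) * selectivity (%) / 100
Conversion = 61.8%, Selectivity = 74.9%
Y = 61.8 * 74.9 / 100
= 46.2882 %

46.2882 %


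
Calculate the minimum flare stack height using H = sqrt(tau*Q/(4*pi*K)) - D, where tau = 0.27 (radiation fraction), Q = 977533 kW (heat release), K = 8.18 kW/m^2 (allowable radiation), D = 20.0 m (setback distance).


tau*Q/(4*pi*K) = 0.27 * 977533 / (4 * pi * 8.18) = 2567.63
sqrt(2567.63) = 50.6718
H = 50.6718 - 20.0 = 30.67

30.67 m


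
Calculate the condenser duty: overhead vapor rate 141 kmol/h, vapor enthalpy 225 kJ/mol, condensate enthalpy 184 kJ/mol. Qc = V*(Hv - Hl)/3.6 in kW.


Qc = 141 * (225 - 184) / 3.6 = 141 * 41 / 3.6 = 1606

1606 kW


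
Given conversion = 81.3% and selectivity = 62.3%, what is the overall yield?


Overall yield = conversion (%) * selectivity (%) / 100
Conversion = 81.3%, Selectivity = 62.3%
Y = 81.3 * 62.3 / 100
= 50.6499 %

50.6499 %


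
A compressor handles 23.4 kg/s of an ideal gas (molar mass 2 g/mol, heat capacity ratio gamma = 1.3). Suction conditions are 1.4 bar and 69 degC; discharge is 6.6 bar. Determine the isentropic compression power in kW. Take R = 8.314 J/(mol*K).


Isentropic work: W = m*(gamma/(gamma-1))*(R*T1/MW)*((P2/P1)^((gamma-1)/gamma) - 1)
T1 = 69 + 273.15 = 342.15 K
Pressure ratio = 6.6 / 1.4 = 4.71429
Exponent = (1.3 - 1)/1.3 = 0.230769
(P2/P1)^exp - 1 = 4.71429^0.230769 - 1 = 0.430222
W = 23.4 * 1.3 / 0.3 * 8.314 * 342.15 / 2 * 0.430222 = 62050

62050 kW


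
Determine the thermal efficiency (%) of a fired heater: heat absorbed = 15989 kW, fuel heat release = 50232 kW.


Furnace efficiency = Q_absorbed / Q_fuel * 100
= 15989 / 50232 * 100 = 31.83

31.83 %


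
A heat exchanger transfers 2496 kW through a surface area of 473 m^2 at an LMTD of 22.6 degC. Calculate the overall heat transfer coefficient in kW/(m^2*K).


From Q = U*A*LMTD, U = Q / (A * LMTD)
U = 2496 / (473 * 22.6) = 2496 / 10689.8 = 0.2335

0.2335 kW/(m^2*K)


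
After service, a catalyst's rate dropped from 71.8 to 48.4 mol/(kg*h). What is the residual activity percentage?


Activity (%) = (rate_used / rate_fresh) * 100
rate_used = 48.4, rate_fresh = 71.8
= (48.4 / 71.8) * 100
= 0.6741 * 100 = 67.41

67.41 %


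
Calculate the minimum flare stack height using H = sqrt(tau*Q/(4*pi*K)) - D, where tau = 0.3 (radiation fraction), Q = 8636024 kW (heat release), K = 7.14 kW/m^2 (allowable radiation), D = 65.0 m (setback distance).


tau*Q/(4*pi*K) = 0.3 * 8636024 / (4 * pi * 7.14) = 28875.3
sqrt(28875.3) = 169.927
H = 169.927 - 65.0 = 104.9

104.9 m


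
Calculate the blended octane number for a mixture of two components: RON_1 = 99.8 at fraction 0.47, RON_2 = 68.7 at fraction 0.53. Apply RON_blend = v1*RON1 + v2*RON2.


Linear blending: RON_blend = sum(vi * RONi)
Contribution 1: 0.47 * 99.8 = 46.906
Contribution 2: 0.53 * 68.7 = 36.411
RON_blend = 46.906 + 36.411 = 83.317

83.317


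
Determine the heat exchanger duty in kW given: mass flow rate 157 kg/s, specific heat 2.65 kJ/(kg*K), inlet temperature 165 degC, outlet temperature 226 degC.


Q = m_dot * cp * delta_T
delta_T = 226 - 165 = 61 K
Q = 157 * 2.65 * 61
= 416.05 * 61
= 25379.05 kW

25379.05 kW


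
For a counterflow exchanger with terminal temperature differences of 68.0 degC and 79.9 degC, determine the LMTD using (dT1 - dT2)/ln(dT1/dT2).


LMTD = (dT1 - dT2) / ln(dT1/dT2)
= (68.0 - 79.9) / ln(68.0 / 79.9) = -11.9 / -0.161268 = 73.79

73.79 degC


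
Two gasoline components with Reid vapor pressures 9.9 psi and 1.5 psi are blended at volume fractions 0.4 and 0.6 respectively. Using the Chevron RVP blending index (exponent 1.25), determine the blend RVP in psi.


Chevron index: RVP_blend = (sum xi*RVPi^1.25)^(1/1.25)
RVP^1.25 terms: 0.4 * 9.9^1.25 + 0.6 * 1.5^1.25 = 8.02033
RVP_blend = 8.02033^(1/1.25) = 5.289

5.289 psi


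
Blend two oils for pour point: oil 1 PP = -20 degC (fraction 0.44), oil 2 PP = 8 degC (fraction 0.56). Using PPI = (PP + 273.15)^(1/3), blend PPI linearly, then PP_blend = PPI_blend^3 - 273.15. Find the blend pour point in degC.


PPI_1 = (-20 + 273.15)^(1/3) = 6.325953
PPI_2 = (8 + 273.15)^(1/3) = 6.551077
PPI_blend = 0.44 * 6.325953 + 0.56 * 6.551077 = 6.452022
PP_blend = 6.452022^3 - 273.15 = 268.5886 - 273.15 = -4.56

-4.56 degC


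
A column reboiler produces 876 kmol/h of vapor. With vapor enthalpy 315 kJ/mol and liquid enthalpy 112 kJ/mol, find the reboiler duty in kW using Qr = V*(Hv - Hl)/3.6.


Qr = 876 * (315 - 112) / 3.6 = 876 * 203 / 3.6 = 49400

49400 kW


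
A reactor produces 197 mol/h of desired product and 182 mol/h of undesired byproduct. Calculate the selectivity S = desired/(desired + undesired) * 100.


Selectivity = desired / (desired + undesired) * 100
Total products = 197 + 182 = 379 mol/h
S = 197 / 379 * 100
= 0.5198 * 100
= 51.98 %

51.98 %


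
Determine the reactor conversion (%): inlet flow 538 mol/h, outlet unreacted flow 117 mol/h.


X = (F_in - F_out) / F_in * 100
Moles reacted = 538 - 117 = 421
X = 421 / 538 * 100
= 0.7825 * 100
= 78.25 %

78.25 %


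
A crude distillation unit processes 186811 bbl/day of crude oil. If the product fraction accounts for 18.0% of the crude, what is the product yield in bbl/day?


Crude throughput = 186811 bbl/day
Fraction yield = 18.0%
yield = throughput * fraction / 100
yield = 186811 * 18.0 / 100 = 33625.98

33625.98 bbl/day


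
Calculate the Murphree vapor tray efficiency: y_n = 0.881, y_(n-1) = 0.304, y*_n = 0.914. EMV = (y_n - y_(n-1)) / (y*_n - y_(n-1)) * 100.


Murphree vapor efficiency: EMV = (y_n - y_(n-1)) / (y*_n - y_(n-1)) * 100
EMV = (0.881 - 0.304) / (0.914 - 0.304) * 100 = 0.577 / 0.61 * 100 = 94.59

94.59 %


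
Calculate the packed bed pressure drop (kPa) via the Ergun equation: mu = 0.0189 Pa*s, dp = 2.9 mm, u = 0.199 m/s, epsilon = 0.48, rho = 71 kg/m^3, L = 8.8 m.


dp = 2.9 mm = 0.0029 m
Viscous term = 150*0.0189*0.199*(1-0.48)^2 / (0.0029^2*0.48^3) = 164019
Inertial term = 1.75*71*0.199^2*(1-0.48) / (0.0029*0.48^3) = 7977.82
dP/L = 164019 + 7977.82 = 171997 Pa/m
dP = 171997 * 8.8 / 1000 = 1514 kPa

1514 kPa


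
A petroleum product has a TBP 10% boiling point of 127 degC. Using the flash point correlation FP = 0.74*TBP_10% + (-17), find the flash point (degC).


FP = 0.74 * 127 + (-17) = 76.98

76.98 degC


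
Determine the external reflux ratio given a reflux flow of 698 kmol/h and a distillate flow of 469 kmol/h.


Reflux ratio definition: R = L / D (liquid returned / distillate withdrawn)
L = 698 kmol/h, D = 469 kmol/h
R = 698 / 469 = 1.488

1.488


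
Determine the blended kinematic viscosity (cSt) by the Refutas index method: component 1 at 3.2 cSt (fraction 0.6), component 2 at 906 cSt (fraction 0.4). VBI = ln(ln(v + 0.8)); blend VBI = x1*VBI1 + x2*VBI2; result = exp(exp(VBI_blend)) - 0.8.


Refutas method: VBN_i = 14.534*ln(ln(visc_i + 0.8)) + 10.975, blended linearly by mass fraction; since VBN is linear in VBI_i = ln(ln(visc_i + 0.8)) and the fractions sum to 1, blend VBI directly: visc = exp(exp(VBI_blend)) - 0.8
VBI_1 = ln(ln(3.2 + 0.8)) = 0.326634
VBI_2 = ln(ln(906 + 0.8)) = 1.91838
VBI_blend = 0.6 * 0.326634 + 0.4 * 1.91838 = 0.963332
visc_blend = exp(exp(0.963332)) - 0.8 = 12.94

12.94 cSt


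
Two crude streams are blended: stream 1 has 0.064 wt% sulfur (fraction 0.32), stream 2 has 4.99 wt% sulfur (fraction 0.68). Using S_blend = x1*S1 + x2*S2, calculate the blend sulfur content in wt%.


Linear sulfur blending: S_blend = x1*S1 + x2*S2
Contribution 1: 0.32 * 0.064 = 0.02048 wt%
Contribution 2: 0.68 * 4.99 = 3.3932 wt%
S_blend = 0.02048 + 3.3932 = 3.41368

3.41368 wt%


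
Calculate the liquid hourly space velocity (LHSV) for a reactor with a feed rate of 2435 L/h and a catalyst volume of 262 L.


LHSV = volumetric feed rate / catalyst volume
= 2435 L/h / 262 L
= 9.294 h^-1

9.294 h^-1


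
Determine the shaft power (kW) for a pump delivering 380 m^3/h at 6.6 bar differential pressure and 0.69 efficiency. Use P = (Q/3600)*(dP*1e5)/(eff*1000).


Q = 380 / 3600 = 0.105556 m^3/s
P = 0.105556 * (6.6 * 1e5) / 0.69 / 1000 = 101.0

101.0 kW


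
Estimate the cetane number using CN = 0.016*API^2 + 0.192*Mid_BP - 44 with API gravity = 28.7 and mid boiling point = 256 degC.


CN = 0.016 * 28.7^2 + 0.192 * 256 - 44
CN = 13.17904 + 49.152 - 44 = 18.33104

18.33104


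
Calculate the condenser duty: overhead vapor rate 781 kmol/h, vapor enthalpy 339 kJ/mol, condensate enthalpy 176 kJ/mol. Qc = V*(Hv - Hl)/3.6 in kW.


Qc = 781 * (339 - 176) / 3.6 = 781 * 163 / 3.6 = 35360

35360 kW


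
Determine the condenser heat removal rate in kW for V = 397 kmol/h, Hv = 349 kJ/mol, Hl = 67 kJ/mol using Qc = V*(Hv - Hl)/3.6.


Qc = 397 * (349 - 67) / 3.6 = 397 * 282 / 3.6 = 31100

31100 kW


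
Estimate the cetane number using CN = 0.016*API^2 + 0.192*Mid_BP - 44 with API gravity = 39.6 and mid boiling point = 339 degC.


CN = 0.016 * 39.6^2 + 0.192 * 339 - 44
CN = 25.09056 + 65.088 - 44 = 46.17856

46.17856


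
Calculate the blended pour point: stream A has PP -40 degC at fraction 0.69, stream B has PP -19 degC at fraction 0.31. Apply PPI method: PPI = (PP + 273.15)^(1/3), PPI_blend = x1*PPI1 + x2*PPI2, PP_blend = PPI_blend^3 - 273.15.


PPI_1 = (-40 + 273.15)^(1/3) = 6.15477
PPI_2 = (-19 + 273.15)^(1/3) = 6.334272
PPI_blend = 0.69 * 6.15477 + 0.31 * 6.334272 = 6.210416
PP_blend = 6.210416^3 - 273.15 = 239.5312 - 273.15 = -33.62

-33.62 degC


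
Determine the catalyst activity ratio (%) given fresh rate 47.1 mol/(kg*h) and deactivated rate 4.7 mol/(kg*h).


Activity (%) = (rate_used / rate_fresh) * 100
rate_used = 4.7, rate_fresh = 47.1
= (4.7 / 47.1) * 100
= 0.09979 * 100 = 9.979

9.979 %


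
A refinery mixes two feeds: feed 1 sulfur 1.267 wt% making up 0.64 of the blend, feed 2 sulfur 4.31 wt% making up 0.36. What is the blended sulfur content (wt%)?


Linear sulfur blending: S_blend = x1*S1 + x2*S2
Contribution 1: 0.64 * 1.267 = 0.81088 wt%
Contribution 2: 0.36 * 4.31 = 1.5516 wt%
S_blend = 0.81088 + 1.5516 = 2.36248

2.36248 wt%


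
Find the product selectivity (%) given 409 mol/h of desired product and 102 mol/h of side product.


Selectivity = desired / (desired + undesired) * 100
Total products = 409 + 102 = 511 mol/h
S = 409 / 511 * 100
= 0.8004 * 100
= 80.04 %

80.04 %


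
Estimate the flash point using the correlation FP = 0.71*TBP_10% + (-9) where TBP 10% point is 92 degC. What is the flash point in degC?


FP = 0.71 * 92 + (-9) = 56.32

56.32 degC


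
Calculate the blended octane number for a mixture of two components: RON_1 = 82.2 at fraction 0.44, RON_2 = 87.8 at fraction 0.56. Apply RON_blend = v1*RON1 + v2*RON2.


Linear blending: RON_blend = sum(vi * RONi)
Contribution 1: 0.44 * 82.2 = 36.168
Contribution 2: 0.56 * 87.8 = 49.168
RON_blend = 36.168 + 49.168 = 85.336

85.336


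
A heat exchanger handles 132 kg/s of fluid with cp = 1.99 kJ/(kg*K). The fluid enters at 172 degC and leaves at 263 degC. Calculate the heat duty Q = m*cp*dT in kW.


Q = m_dot * cp * delta_T
delta_T = 263 - 172 = 91 K
Q = 132 * 1.99 * 91
= 262.68 * 91
= 23903.88 kW

23903.88 kW


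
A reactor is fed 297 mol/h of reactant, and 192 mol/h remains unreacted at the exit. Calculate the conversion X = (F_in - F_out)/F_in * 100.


X = (F_in - F_out) / F_in * 100
Moles reacted = 297 - 192 = 105
X = 105 / 297 * 100
= 0.3535 * 100
= 35.35 %

35.35 %


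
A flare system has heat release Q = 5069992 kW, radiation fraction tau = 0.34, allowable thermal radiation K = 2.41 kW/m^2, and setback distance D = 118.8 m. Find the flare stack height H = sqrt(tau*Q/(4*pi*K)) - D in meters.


tau*Q/(4*pi*K) = 0.34 * 5069992 / (4 * pi * 2.41) = 56919.3
sqrt(56919.3) = 238.578
H = 238.578 - 118.8 = 119.8

119.8 m


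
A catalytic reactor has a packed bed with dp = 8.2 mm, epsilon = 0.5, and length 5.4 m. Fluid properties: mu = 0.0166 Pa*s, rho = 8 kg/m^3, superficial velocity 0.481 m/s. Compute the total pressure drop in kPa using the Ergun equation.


dp = 8.2 mm = 0.0082 m
Viscous term = 150*0.0166*0.481*(1-0.5)^2 / (0.0082^2*0.5^3) = 35624.3
Inertial term = 1.75*8*0.481^2*(1-0.5) / (0.0082*0.5^3) = 1580.03
dP/L = 35624.3 + 1580.03 = 37204.3 Pa/m
dP = 37204.3 * 5.4 / 1000 = 200.9 kPa

200.9 kPa


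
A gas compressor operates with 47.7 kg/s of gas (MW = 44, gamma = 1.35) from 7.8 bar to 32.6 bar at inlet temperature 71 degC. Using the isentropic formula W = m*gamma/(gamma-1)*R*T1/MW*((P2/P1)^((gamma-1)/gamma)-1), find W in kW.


Isentropic work: W = m*(gamma/(gamma-1))*(R*T1/MW)*((P2/P1)^((gamma-1)/gamma) - 1)
T1 = 71 + 273.15 = 344.15 K
Pressure ratio = 32.6 / 7.8 = 4.17949
Exponent = (1.35 - 1)/1.35 = 0.259259
(P2/P1)^exp - 1 = 4.17949^0.259259 - 1 = 0.448878
W = 47.7 * 1.35 / 0.35 * 8.314 * 344.15 / 44 * 0.448878 = 5371

5371 kW


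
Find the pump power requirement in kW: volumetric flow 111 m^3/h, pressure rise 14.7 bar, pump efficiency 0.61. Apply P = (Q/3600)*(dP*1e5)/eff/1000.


Q = 111 / 3600 = 0.0308333 m^3/s
P = 0.0308333 * (14.7 * 1e5) / 0.61 / 1000 = 74.30

74.30 kW


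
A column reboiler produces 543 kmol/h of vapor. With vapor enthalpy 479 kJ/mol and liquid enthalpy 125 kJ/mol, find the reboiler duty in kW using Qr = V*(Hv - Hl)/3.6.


Qr = 543 * (479 - 125) / 3.6 = 543 * 354 / 3.6 = 53400

53400 kW


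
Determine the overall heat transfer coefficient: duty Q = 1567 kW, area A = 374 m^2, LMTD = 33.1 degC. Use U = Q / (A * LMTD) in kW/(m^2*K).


From Q = U*A*LMTD, U = Q / (A * LMTD)
U = 1567 / (374 * 33.1) = 1567 / 12379.4 = 0.1266

0.1266 kW/(m^2*K)


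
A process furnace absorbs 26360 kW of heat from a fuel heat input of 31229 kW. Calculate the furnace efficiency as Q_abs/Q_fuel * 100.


Furnace efficiency = Q_absorbed / Q_fuel * 100
= 26360 / 31229 * 100 = 84.41

84.41 %


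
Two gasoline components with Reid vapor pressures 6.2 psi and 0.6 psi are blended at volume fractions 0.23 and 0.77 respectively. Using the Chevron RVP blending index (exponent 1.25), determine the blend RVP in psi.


Chevron index: RVP_blend = (sum xi*RVPi^1.25)^(1/1.25)
RVP^1.25 terms: 0.23 * 6.2^1.25 + 0.77 * 0.6^1.25 = 2.65679
RVP_blend = 2.65679^(1/1.25) = 2.185

2.185 psi


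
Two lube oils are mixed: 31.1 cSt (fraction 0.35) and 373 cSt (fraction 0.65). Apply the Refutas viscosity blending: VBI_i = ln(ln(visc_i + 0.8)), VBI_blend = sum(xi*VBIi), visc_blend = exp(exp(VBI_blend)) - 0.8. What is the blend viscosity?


Refutas method: VBN_i = 14.534*ln(ln(visc_i + 0.8)) + 10.975, blended linearly by mass fraction; since VBN is linear in VBI_i = ln(ln(visc_i + 0.8)) and the fractions sum to 1, blend VBI directly: visc = exp(exp(VBI_blend)) - 0.8
VBI_1 = ln(ln(31.1 + 0.8)) = 1.24202
VBI_2 = ln(ln(373 + 0.8)) = 1.77896
VBI_blend = 0.35 * 1.24202 + 0.65 * 1.77896 = 1.59103
visc_blend = exp(exp(1.59103)) - 0.8 = 134.7

134.7 cSt


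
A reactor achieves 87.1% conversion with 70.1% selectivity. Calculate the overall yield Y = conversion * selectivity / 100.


Overall yield = conversion (%) * selectivity (%) / 100
Conversion = 87.1%, Selectivity = 70.1%
Y = 87.1 * 70.1 / 100
= 61.0571 %

61.0571 %


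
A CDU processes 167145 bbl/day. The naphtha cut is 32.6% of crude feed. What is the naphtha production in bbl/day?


Crude throughput = 167145 bbl/day
Fraction yield = 32.6%
yield = throughput * fraction / 100
yield = 167145 * 32.6 / 100 = 54489.27

54489.27 bbl/day


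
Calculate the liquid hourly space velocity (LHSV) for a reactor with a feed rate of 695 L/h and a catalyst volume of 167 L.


LHSV = volumetric feed rate / catalyst volume
= 695 L/h / 167 L
= 4.162 h^-1

4.162 h^-1


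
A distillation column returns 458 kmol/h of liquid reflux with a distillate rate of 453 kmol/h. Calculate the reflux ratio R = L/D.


Reflux ratio definition: R = L / D (liquid returned / distillate withdrawn)
L = 458 kmol/h, D = 453 kmol/h
R = 458 / 453 = 1.011

1.011


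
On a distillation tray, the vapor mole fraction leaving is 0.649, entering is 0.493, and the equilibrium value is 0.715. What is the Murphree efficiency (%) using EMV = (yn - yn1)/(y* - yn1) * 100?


Murphree vapor efficiency: EMV = (y_n - y_(n-1)) / (y*_n - y_(n-1)) * 100
EMV = (0.649 - 0.493) / (0.715 - 0.493) * 100 = 0.156 / 0.222 * 100 = 70.27

70.27 %


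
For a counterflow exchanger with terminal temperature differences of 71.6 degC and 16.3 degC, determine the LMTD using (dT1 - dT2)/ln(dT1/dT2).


LMTD = (dT1 - dT2) / ln(dT1/dT2)
= (71.6 - 16.3) / ln(71.6 / 16.3) = 55.3 / 1.47993 = 37.37

37.37 degC


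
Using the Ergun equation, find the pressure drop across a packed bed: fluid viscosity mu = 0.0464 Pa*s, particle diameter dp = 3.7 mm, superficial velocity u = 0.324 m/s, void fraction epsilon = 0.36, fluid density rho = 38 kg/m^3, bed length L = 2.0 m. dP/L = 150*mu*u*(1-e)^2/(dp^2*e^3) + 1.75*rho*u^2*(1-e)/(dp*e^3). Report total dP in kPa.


dp = 3.7 mm = 0.0037 m
Viscous term = 150*0.0464*0.324*(1-0.36)^2 / (0.0037^2*0.36^3) = 1446120
Inertial term = 1.75*38*0.324^2*(1-0.36) / (0.0037*0.36^3) = 25881.1
dP/L = 1446120 + 25881.1 = 1472000 Pa/m
dP = 1472000 * 2.0 / 1000 = 2944 kPa

2944 kPa
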